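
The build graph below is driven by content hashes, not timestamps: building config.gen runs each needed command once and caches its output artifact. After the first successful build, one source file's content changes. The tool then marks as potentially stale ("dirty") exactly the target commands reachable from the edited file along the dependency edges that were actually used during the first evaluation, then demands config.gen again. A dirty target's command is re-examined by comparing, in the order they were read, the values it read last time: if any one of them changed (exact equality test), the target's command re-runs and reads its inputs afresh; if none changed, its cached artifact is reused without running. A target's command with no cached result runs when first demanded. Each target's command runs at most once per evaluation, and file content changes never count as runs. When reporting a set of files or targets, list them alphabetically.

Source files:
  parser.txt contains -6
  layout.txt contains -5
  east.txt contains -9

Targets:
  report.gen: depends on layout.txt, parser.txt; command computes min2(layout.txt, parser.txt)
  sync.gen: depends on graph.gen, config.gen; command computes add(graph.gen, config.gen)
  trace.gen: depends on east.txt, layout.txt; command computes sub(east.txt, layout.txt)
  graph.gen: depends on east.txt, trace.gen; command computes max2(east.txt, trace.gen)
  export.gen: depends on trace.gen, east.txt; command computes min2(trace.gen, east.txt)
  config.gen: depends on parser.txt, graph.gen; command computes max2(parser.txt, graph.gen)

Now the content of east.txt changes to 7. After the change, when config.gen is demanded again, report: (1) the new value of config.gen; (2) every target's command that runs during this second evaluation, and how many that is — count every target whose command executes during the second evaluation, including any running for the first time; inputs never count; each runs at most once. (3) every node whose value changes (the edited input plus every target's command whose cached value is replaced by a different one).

config.gen now evaluates to 12.
Run set: config.gen, graph.gen, trace.gen (3 run).
Changed values: config.gen, east.txt, graph.gen, trace.gen.

Initial pass — values computed on the first demand:
  trace.gen = sub(-9, -5) = -4
  graph.gen = max2(-9, -4) = -4
  config.gen = max2(-6, -4) = -4

Second demand — change propagation:
  trace.gen: re-runs because east.txt -9->7; new result 12.
  graph.gen: re-runs because east.txt -9->7; trace.gen -4->12; new result 12.
  config.gen: re-runs because graph.gen -4->12; new result 12.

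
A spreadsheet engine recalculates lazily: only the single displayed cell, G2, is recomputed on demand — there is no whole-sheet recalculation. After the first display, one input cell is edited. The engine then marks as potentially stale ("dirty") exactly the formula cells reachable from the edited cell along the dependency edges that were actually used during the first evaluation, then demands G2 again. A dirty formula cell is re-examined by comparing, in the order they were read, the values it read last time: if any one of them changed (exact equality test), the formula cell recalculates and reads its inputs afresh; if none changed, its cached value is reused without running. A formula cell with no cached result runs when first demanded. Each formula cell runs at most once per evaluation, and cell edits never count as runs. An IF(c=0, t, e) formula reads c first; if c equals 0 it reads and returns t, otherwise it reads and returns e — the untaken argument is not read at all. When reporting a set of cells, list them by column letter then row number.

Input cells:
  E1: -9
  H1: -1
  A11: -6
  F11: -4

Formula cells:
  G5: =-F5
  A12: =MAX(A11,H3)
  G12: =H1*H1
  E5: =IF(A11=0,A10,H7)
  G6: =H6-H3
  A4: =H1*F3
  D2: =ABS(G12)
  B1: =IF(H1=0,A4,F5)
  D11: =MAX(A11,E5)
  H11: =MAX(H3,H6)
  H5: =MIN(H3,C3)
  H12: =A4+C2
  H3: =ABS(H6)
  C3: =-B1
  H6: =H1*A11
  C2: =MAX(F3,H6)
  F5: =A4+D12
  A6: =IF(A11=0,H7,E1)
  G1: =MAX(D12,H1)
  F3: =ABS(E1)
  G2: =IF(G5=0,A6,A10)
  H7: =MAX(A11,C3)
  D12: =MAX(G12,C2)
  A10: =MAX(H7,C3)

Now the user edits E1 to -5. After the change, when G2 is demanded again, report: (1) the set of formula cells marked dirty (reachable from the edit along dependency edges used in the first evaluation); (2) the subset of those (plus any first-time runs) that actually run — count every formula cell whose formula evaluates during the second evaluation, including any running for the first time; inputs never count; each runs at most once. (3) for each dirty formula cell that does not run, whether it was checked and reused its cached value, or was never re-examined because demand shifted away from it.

Marked dirty: A4, A6, C2, D12, F3, F5, G2, G5.
Formula cells that run: A4, A10, B1, C2, C3, D12, F3, F5, G2, G5, H7 — 11 in total.
Never re-examined (demand shifted away): A6.
Key observation: a condition flipped, so demand moved to the other branch — A6 is never re-examined.

First evaluation (everything demanded from the output):
  A6 = IF(A11=0: A11=-6 -> else branch E1) = -9
  F3 = ABS(-9) = 9
  A4 = -1 * 9 = -9
  G12 = -1 * -1 = 1
  H6 = -1 * -6 = 6
  C2 = MAX(9, 6) = 9
  D12 = MAX(1, 9) = 9
  F5 = -9 + 9 = 0
  G5 = -(0) = 0
  G2 = IF(G5=0: G5=0 -> then branch A6) = -9

Propagation after the edit:
  F3: runs — E1 -9->-5; result 5.
  A4: runs — F3 9->5; result -5.
  C2: runs — F3 9->5; result 6.
  D12: runs — C2 9->6; result 6.
  F5: runs — A4 -9->-5; D12 9->6; result 1.
  B1: demanded for the first time — runs, produces 1.
  C3: demanded for the first time — runs, produces -1.
  G5: runs — F5 0->1; result -1.
  H7: demanded for the first time — runs, produces -1.
  A6: marked dirty but never re-examined — demand shifted away from it.
  A10: demanded for the first time — runs, produces -1.
  G2: runs — G5 0->-1; result -1.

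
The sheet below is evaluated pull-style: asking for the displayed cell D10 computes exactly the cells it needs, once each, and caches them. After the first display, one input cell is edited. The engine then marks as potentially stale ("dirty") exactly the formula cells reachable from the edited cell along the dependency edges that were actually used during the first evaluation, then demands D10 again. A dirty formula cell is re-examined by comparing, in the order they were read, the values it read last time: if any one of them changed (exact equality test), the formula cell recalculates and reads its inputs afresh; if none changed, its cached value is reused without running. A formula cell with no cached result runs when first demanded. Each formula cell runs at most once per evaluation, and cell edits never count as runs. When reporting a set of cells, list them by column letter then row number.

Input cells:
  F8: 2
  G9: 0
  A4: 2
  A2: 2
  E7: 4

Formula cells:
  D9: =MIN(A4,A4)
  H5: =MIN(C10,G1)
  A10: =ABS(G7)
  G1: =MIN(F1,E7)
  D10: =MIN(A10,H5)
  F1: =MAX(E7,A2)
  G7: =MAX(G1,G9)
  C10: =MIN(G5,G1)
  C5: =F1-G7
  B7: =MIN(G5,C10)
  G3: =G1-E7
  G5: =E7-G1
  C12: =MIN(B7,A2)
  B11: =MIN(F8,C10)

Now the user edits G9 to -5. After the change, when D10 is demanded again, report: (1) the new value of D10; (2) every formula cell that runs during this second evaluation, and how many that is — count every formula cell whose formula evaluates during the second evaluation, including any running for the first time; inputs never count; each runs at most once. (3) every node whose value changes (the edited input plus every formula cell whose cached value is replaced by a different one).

First demand of the output computes:
  F1 = MAX(4, 2) = 4
  G1 = MIN(4, 4) = 4
  G5 = 4 - 4 = 0
  C10 = MIN(0, 4) = 0
  G7 = MAX(4, 0) = 4
  A10 = ABS(4) = 4
  H5 = MIN(0, 4) = 0
  D10 = MIN(4, 0) = 0

After the edit, cleaning proceeds:
  G7: a read changed (G9 0->-5) — executes, giving 4 — identical to its old value.
  A10: dirty, but its reads are unchanged (G7 unchanged); cached 4 stands.
  D10: dirty, but its reads are unchanged (A10 unchanged, H5 unchanged); cached 0 stands.

Note the absorption at G7: it re-runs yet its value is the same, leaving the output's value untouched.

Demanding D10 again yields 0.
1 formula cells run: G7.
The nodes whose values change: G9.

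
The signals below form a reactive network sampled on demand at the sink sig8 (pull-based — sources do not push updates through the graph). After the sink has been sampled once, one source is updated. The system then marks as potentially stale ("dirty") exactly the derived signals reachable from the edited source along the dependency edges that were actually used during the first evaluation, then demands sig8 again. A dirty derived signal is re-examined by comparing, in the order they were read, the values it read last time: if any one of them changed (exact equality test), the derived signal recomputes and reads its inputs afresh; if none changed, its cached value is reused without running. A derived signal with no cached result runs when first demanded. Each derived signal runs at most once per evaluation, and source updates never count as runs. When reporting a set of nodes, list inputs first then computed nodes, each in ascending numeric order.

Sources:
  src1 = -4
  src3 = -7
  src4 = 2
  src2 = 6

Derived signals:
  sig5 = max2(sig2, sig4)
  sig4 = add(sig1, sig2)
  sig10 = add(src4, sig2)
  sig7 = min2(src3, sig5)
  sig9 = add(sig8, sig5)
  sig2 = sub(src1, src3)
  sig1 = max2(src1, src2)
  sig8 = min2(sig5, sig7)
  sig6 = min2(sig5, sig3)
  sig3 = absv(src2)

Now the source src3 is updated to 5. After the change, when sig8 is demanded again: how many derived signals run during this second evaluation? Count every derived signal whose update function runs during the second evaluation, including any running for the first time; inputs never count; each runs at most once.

Run set: sig2, sig4, sig5, sig7, sig8 (5 run).

Initial pass — values computed on the first demand:
  sig1 = max2(-4, 6) = 6
  sig2 = sub(-4, -7) = 3
  sig4 = add(6, 3) = 9
  sig5 = max2(3, 9) = 9
  sig7 = min2(-7, 9) = -7
  sig8 = min2(9, -7) = -7

Second demand — change propagation:
  sig2: re-runs because src3 -7->5; new result -9.
  sig4: re-runs because sig2 3->-9; new result -3.
  sig5: re-runs because sig2 3->-9; sig4 9->-3; new result -3.
  sig7: re-runs because src3 -7->5; sig5 9->-3; new result -3.
  sig8: re-runs because sig5 9->-3; sig7 -7->-3; new result -3.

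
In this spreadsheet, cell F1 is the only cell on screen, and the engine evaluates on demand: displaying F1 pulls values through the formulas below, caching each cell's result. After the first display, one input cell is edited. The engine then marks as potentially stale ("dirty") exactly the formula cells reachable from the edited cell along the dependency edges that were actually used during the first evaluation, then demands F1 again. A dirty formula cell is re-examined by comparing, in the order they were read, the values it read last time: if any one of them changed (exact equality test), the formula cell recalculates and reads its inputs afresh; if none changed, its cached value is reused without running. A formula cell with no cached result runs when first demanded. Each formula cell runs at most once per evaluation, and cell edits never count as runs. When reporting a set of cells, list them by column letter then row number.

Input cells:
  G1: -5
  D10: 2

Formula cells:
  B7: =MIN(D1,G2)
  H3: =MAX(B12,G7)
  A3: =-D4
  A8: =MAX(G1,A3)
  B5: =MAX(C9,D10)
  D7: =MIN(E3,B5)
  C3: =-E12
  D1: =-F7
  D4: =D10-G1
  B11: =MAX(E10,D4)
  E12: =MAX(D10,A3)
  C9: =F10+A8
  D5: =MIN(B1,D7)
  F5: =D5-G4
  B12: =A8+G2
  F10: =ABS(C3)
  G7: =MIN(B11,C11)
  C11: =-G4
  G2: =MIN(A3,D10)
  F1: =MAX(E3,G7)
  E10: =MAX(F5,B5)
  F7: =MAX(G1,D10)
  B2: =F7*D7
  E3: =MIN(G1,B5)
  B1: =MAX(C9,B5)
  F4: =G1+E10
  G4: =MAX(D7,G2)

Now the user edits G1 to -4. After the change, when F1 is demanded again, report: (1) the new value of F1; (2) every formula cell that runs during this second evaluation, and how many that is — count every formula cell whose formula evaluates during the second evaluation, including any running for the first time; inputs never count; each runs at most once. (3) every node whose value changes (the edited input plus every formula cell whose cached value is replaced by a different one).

F1 now evaluates to 4.
Run set: A3, A8, B1, B5, B11, C9, C11, D4, D5, D7, E3, E12, F1, F5, G2, G4, G7 (17 run).
Changed values: A3, A8, B11, C9, C11, D4, D5, D7, E3, F1, G1, G2, G4, G7.
The important point: at C3 every value read last time is unchanged, so the dirty flag clears without a run.

Initial pass — values computed on the first demand:
  D4 = 2 - -5 = 7
  A3 = -(7) = -7
  A8 = MAX(-5, -7) = -5
  E12 = MAX(2, -7) = 2
  C3 = -(2) = -2
  F10 = ABS(-2) = 2
  C9 = 2 + -5 = -3
  B5 = MAX(-3, 2) = 2
  B1 = MAX(-3, 2) = 2
  E3 = MIN(-5, 2) = -5
  D7 = MIN(-5, 2) = -5
  D5 = MIN(2, -5) = -5
  G2 = MIN(-7, 2) = -7
  G4 = MAX(-5, -7) = -5
  C11 = -(-5) = 5
  F5 = -5 - -5 = 0
  E10 = MAX(0, 2) = 2
  B11 = MAX(2, 7) = 7
  G7 = MIN(7, 5) = 5
  F1 = MAX(-5, 5) = 5

Second demand — change propagation:
  D4: re-runs because G1 -5->-4; new result 6.
  A3: re-runs because D4 7->6; new result -6.
  A8: re-runs because G1 -5->-4; A3 -7->-6; new result -4.
  E12: re-runs because A3 -7->-6; new result 2 (unchanged).
  C3: re-examined; everything it read last time is the same (E12 unchanged) — cache -2 kept, no run.
  F10: re-examined; everything it read last time is the same (C3 unchanged) — cache 2 kept, no run.
  C9: re-runs because A8 -5->-4; new result -2.
  B5: re-runs because C9 -3->-2; new result 2 (unchanged).
  B1: re-runs because C9 -3->-2; new result 2 (unchanged).
  E3: re-runs because G1 -5->-4; new result -4.
  D7: re-runs because E3 -5->-4; new result -4.
  D5: re-runs because D7 -5->-4; new result -4.
  G2: re-runs because A3 -7->-6; new result -6.
  G4: re-runs because D7 -5->-4; G2 -7->-6; new result -4.
  C11: re-runs because G4 -5->-4; new result 4.
  F5: re-runs because D5 -5->-4; G4 -5->-4; new result 0 (unchanged).
  E10: re-examined; everything it read last time is the same (F5 unchanged, B5 unchanged) — cache 2 kept, no run.
  B11: re-runs because D4 7->6; new result 6.
  G7: re-runs because B11 7->6; C11 5->4; new result 4.
  F1: re-runs because E3 -5->-4; G7 5->4; new result 4.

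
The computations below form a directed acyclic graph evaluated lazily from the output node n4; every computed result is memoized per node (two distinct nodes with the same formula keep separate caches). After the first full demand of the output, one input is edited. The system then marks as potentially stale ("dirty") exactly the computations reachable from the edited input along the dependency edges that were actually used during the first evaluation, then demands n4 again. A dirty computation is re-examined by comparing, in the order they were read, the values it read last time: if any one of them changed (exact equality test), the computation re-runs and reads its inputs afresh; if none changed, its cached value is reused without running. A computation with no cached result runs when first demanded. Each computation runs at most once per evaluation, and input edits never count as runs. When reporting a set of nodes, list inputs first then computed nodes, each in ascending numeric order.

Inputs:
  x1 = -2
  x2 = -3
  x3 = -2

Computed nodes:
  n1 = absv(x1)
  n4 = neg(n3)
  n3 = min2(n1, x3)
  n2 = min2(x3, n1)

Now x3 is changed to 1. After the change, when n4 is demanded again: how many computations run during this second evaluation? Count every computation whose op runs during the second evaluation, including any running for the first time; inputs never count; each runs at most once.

First demand of the output computes:
  n1 = absv(-2) = 2
  n3 = min2(2, -2) = -2
  n4 = neg(-2) = 2

After the edit, cleaning proceeds:
  n3: a read changed (x3 -2->1) — executes, giving 1.
  n4: a read changed (n3 -2->1) — executes, giving -1.

2 computations run: n3, n4.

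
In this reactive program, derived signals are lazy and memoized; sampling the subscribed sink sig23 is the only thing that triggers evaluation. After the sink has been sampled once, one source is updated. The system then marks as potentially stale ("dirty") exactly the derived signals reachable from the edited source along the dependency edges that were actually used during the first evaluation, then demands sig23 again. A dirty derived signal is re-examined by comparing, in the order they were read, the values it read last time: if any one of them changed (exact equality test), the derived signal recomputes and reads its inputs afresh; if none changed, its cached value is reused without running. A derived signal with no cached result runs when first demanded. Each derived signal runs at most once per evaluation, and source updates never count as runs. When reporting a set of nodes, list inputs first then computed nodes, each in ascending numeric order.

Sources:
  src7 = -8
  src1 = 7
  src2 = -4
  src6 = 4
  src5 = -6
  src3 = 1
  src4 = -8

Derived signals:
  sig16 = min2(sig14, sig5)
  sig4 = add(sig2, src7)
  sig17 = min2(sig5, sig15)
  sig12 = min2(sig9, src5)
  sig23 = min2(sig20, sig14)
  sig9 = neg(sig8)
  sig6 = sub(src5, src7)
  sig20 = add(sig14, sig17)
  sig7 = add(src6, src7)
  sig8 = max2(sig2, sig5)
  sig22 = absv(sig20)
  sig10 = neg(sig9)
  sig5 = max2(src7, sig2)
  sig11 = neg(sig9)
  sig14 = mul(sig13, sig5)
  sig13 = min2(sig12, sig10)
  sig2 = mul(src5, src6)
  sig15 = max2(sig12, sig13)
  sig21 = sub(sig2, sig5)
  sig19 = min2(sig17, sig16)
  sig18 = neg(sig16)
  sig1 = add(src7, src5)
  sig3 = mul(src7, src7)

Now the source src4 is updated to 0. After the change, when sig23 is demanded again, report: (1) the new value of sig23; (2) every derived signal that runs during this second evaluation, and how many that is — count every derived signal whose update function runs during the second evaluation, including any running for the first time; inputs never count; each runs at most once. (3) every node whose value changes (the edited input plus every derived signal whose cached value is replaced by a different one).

Demanding sig23 again yields 56.
0 derived signals run: none.
The nodes whose values change: src4.
Note the shortcut — nothing in the graph depends on src4 at all, so no recomputation happens.

First demand of the output computes:
  sig2 = mul(-6, 4) = -24
  sig5 = max2(-8, -24) = -8
  sig8 = max2(-24, -8) = -8
  sig9 = neg(-8) = 8
  sig10 = neg(8) = -8
  sig12 = min2(8, -6) = -6
  sig13 = min2(-6, -8) = -8
  sig14 = mul(-8, -8) = 64
  sig15 = max2(-6, -8) = -6
  sig17 = min2(-8, -6) = -8
  sig20 = add(64, -8) = 56
  sig23 = min2(56, 64) = 56

After the edit, cleaning proceeds:
  no node depends on src4 at all; the second demand re-runs nothing.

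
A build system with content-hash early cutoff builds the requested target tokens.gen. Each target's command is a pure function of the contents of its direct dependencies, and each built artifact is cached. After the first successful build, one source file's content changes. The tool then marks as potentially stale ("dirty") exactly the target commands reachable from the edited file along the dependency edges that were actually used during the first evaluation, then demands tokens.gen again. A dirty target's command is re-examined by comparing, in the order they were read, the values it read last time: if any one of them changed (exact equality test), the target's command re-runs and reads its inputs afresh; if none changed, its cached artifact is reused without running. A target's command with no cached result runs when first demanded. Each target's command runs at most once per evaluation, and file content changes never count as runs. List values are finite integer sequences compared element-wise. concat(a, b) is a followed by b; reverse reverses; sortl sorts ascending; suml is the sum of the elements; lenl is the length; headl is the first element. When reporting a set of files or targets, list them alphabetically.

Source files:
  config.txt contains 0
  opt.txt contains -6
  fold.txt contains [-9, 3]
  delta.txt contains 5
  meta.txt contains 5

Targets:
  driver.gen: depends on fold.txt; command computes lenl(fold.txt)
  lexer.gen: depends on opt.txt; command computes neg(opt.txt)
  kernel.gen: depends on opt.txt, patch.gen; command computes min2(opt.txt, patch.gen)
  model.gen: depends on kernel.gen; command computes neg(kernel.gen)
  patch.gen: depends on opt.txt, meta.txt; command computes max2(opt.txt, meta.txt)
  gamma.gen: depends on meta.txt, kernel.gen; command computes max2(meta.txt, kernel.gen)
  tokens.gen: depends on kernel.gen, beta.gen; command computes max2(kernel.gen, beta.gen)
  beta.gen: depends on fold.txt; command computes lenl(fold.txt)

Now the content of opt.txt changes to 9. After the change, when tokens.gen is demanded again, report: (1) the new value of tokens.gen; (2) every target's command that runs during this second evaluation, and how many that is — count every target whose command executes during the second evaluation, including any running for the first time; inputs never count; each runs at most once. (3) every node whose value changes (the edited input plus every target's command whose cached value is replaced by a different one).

New value of tokens.gen: 9.
Target commands that run: kernel.gen, patch.gen, tokens.gen — 3 in total.
Values that change: kernel.gen, opt.txt, patch.gen, tokens.gen.

First evaluation (everything demanded from the output):
  beta.gen = lenl([-9, 3]) = 2
  patch.gen = max2(-6, 5) = 5
  kernel.gen = min2(-6, 5) = -6
  tokens.gen = max2(-6, 2) = 2

Propagation after the edit:
  patch.gen: runs — opt.txt -6->9; result 9.
  kernel.gen: runs — opt.txt -6->9; patch.gen 5->9; result 9.
  tokens.gen: runs — kernel.gen -6->9; result 9.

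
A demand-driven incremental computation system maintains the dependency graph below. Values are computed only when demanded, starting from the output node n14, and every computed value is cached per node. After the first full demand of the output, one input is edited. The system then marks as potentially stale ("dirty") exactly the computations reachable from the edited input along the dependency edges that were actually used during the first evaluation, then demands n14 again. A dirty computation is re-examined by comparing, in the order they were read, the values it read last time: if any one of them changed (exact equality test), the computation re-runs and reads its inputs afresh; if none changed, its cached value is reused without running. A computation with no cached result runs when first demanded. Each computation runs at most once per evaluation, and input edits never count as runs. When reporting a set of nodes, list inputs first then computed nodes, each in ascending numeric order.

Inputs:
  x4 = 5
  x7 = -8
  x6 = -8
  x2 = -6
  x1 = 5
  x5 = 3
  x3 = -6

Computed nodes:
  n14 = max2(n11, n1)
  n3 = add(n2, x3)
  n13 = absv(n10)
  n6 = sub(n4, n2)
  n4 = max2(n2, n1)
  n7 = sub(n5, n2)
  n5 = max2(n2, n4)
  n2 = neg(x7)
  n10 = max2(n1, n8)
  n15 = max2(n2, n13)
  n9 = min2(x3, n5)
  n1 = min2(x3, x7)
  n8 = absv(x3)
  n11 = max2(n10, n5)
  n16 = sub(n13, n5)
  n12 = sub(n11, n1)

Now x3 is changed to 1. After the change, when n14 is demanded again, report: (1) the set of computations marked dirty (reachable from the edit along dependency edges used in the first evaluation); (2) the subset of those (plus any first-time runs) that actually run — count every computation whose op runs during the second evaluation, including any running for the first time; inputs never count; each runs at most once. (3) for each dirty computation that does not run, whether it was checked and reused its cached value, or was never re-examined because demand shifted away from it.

Marked dirty: n1, n4, n5, n8, n10, n11, n14.
Computations that run: n1, n8, n10, n11 — 4 in total.
Checked but reused from cache: n4, n5, n14.
Key observation: the cutoff stops propagation at n4 — its inputs' values are unchanged, so it reuses its cache.

First evaluation (everything demanded from the output):
  n1 = min2(-6, -8) = -8
  n2 = neg(-8) = 8
  n4 = max2(8, -8) = 8
  n5 = max2(8, 8) = 8
  n8 = absv(-6) = 6
  n10 = max2(-8, 6) = 6
  n11 = max2(6, 8) = 8
  n14 = max2(8, -8) = 8

Propagation after the edit:
  n1: runs — x3 -6->1; result -8 (same value as before).
  n4: checked — values it read are unchanged (n2 unchanged, n1 unchanged); reused cached 8 without running.
  n5: checked — values it read are unchanged (n2 unchanged, n4 unchanged); reused cached 8 without running.
  n8: runs — x3 -6->1; result 1.
  n10: runs — n8 6->1; result 1.
  n11: runs — n10 6->1; result 8 (same value as before).
  n14: checked — values it read are unchanged (n11 unchanged, n1 unchanged); reused cached 8 without running.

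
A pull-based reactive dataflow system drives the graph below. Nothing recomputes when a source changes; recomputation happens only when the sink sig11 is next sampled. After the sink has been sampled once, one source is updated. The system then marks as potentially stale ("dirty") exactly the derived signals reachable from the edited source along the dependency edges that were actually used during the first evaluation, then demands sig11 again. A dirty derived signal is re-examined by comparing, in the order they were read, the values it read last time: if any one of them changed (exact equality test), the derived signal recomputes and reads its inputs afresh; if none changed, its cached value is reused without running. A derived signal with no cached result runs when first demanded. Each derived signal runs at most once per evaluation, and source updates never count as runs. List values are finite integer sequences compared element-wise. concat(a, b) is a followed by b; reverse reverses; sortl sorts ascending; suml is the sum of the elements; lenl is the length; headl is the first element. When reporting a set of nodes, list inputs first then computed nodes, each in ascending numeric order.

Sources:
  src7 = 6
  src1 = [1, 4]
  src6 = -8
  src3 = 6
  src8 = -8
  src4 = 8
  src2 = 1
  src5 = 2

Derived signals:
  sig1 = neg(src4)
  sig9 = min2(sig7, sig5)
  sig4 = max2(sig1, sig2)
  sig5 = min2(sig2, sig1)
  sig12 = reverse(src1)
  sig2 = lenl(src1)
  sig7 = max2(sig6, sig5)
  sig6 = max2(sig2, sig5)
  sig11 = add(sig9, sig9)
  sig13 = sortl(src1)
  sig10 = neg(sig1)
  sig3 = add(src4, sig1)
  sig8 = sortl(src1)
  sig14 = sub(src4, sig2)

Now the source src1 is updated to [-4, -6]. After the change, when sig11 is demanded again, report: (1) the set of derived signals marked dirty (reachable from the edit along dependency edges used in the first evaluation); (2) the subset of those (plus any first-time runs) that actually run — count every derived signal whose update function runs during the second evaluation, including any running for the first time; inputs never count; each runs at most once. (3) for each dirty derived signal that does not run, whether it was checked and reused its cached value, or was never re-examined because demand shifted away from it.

First evaluation (everything demanded from the output):
  sig1 = neg(8) = -8
  sig2 = lenl([1, 4]) = 2
  sig5 = min2(2, -8) = -8
  sig6 = max2(2, -8) = 2
  sig7 = max2(2, -8) = 2
  sig9 = min2(2, -8) = -8
  sig11 = add(-8, -8) = -16

Propagation after the edit:
  sig2: runs — src1 [1, 4]->[-4, -6]; result 2 (same value as before).
  sig5: checked — values it read are unchanged (sig2 unchanged, sig1 unchanged); reused cached -8 without running.
  sig6: checked — values it read are unchanged (sig2 unchanged, sig5 unchanged); reused cached 2 without running.
  sig7: checked — values it read are unchanged (sig6 unchanged, sig5 unchanged); reused cached 2 without running.
  sig9: checked — values it read are unchanged (sig7 unchanged, sig5 unchanged); reused cached -8 without running.
  sig11: checked — values it read are unchanged (sig9 unchanged, sig9 unchanged); reused cached -16 without running.

Key observation: the change is absorbed at sig2 — it re-runs but produces the same value, and the output's value is unchanged.

Marked dirty: sig2, sig5, sig6, sig7, sig9, sig11.
Derived signals that run: sig2 — 1 in total.
Checked but reused from cache: sig5, sig6, sig7, sig9, sig11.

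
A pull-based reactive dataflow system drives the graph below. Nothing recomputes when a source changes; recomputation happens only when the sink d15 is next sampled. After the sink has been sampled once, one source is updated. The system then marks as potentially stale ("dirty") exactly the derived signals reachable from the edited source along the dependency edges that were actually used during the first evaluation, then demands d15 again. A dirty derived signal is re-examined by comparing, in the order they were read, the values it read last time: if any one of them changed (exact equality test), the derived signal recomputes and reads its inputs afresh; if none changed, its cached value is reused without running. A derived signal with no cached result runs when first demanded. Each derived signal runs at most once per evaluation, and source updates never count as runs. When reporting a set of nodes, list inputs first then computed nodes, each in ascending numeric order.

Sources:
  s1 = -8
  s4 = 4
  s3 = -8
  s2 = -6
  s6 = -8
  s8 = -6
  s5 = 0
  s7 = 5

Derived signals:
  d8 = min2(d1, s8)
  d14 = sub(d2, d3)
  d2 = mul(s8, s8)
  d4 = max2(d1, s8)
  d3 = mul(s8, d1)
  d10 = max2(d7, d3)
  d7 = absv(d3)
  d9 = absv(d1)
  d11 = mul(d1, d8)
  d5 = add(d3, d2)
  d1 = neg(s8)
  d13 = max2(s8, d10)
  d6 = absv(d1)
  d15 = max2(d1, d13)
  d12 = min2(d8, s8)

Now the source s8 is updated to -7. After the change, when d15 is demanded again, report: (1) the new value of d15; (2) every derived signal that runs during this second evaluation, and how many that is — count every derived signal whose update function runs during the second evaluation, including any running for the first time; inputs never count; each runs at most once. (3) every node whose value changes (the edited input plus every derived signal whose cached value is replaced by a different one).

First evaluation (everything demanded from the output):
  d1 = neg(-6) = 6
  d3 = mul(-6, 6) = -36
  d7 = absv(-36) = 36
  d10 = max2(36, -36) = 36
  d13 = max2(-6, 36) = 36
  d15 = max2(6, 36) = 36

Propagation after the edit:
  d1: runs — s8 -6->-7; result 7.
  d3: runs — s8 -6->-7; d1 6->7; result -49.
  d7: runs — d3 -36->-49; result 49.
  d10: runs — d7 36->49; d3 -36->-49; result 49.
  d13: runs — s8 -6->-7; d10 36->49; result 49.
  d15: runs — d1 6->7; d13 36->49; result 49.

New value of d15: 49.
Derived signals that run: d1, d3, d7, d10, d13, d15 — 6 in total.
Values that change: s8, d1, d3, d7, d10, d13, d15.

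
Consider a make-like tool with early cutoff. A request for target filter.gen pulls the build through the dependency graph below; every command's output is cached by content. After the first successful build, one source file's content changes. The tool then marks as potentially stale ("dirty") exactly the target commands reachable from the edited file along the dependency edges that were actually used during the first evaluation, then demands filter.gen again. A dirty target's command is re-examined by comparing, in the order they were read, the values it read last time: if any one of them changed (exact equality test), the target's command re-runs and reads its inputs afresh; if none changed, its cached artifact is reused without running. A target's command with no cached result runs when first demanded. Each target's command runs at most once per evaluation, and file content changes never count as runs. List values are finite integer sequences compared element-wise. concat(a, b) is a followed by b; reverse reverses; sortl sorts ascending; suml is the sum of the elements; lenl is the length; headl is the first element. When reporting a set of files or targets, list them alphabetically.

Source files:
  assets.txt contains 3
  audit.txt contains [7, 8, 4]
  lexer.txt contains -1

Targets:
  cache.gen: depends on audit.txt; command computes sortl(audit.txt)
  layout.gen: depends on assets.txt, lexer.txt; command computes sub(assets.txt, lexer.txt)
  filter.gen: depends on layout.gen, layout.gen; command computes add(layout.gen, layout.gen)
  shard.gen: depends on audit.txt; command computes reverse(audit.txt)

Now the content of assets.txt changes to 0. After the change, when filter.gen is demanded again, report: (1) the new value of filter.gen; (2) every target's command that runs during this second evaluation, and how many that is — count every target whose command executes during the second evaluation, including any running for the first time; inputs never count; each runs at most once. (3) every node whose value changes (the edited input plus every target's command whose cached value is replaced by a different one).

First demand of the output computes:
  layout.gen = sub(3, -1) = 4
  filter.gen = add(4, 4) = 8

After the edit, cleaning proceeds:
  layout.gen: a read changed (assets.txt 3->0) — executes, giving 1.
  filter.gen: a read changed (layout.gen 4->1; layout.gen 4->1) — executes, giving 2.

Demanding filter.gen again yields 2.
2 target commands run: filter.gen, layout.gen.
The nodes whose values change: assets.txt, filter.gen, layout.gen.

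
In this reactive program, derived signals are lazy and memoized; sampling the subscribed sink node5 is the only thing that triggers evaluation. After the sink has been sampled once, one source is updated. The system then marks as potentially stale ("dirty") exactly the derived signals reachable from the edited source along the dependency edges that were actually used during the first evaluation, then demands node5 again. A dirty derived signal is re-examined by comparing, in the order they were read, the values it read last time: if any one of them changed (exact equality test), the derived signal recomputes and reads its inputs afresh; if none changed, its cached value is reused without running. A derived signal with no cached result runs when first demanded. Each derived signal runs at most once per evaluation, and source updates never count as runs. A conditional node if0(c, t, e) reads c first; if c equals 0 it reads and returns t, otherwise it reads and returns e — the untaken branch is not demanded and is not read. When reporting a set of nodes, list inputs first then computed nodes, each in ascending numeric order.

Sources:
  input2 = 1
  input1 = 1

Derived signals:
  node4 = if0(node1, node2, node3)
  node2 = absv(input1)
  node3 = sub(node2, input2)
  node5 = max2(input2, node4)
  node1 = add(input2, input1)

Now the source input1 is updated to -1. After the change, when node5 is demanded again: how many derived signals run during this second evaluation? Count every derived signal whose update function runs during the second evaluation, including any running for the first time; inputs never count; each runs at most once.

4 derived signals run: node1, node2, node4, node5.
Note the branch switch — demand abandons node3, which is never re-examined.

First demand of the output computes:
  node1 = add(1, 1) = 2
  node2 = absv(1) = 1
  node3 = sub(1, 1) = 0
  node4 = if0(node1=2 -> else branch node3) = 0
  node5 = max2(1, 0) = 1

After the edit, cleaning proceeds:
  node1: a read changed (input1 1->-1) — executes, giving 0.
  node2: a read changed (input1 1->-1) — executes, giving 1 — identical to its old value.
  node3: stays stale; no demand reaches it after the flip.
  node4: a read changed (node1 2->0) — executes, giving 1.
  node5: a read changed (node4 0->1) — executes, giving 1 — identical to its old value.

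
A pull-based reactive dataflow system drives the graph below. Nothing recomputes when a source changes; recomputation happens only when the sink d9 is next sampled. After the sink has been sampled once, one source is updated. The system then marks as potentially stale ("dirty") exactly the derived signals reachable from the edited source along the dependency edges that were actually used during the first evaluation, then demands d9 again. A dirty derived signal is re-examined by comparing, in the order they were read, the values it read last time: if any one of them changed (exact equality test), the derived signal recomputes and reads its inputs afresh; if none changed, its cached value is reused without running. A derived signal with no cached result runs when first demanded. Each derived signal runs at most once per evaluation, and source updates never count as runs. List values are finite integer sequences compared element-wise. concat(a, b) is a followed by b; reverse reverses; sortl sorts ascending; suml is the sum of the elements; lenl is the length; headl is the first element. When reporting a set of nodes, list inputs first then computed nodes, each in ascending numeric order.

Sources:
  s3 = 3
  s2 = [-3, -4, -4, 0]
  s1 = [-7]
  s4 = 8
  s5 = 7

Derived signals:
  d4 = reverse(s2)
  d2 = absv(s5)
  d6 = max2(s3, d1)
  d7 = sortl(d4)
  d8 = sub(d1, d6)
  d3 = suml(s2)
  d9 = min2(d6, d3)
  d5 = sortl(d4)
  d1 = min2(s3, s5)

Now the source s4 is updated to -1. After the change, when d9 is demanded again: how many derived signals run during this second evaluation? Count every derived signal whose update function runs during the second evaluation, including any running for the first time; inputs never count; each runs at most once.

Derived signals that run: none — 0 in total.
Key observation: s4 is never demanded by the output, so the edit triggers no recomputation at all.

First evaluation (everything demanded from the output):
  d1 = min2(3, 7) = 3
  d3 = suml([-3, -4, -4, 0]) = -11
  d6 = max2(3, 3) = 3
  d9 = min2(3, -11) = -11

Propagation after the edit:
  s4 feeds no computation that the output demands — nothing is marked dirty and nothing runs.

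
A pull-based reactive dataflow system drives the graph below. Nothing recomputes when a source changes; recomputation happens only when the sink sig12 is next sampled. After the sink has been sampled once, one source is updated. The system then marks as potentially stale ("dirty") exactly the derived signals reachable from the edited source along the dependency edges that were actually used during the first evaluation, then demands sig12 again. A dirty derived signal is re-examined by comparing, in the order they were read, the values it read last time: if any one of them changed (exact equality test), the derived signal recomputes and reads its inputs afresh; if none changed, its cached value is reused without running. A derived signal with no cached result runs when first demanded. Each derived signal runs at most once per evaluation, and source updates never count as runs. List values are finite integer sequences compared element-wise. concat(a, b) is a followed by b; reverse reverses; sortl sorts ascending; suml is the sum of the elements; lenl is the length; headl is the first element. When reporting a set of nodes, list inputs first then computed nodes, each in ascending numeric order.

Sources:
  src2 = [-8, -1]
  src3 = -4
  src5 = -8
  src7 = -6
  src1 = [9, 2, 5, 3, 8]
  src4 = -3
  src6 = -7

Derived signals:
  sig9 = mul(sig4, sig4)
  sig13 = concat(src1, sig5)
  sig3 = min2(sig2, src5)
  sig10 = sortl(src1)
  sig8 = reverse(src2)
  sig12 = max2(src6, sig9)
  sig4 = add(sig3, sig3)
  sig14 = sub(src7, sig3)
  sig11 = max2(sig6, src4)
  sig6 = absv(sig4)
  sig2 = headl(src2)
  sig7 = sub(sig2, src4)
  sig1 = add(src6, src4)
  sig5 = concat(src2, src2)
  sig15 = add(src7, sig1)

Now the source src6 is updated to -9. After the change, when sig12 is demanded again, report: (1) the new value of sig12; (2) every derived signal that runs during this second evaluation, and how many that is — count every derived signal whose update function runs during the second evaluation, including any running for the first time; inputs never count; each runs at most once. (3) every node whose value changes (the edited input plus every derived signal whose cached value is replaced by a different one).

First evaluation (everything demanded from the output):
  sig2 = headl([-8, -1]) = -8
  sig3 = min2(-8, -8) = -8
  sig4 = add(-8, -8) = -16
  sig9 = mul(-16, -16) = 256
  sig12 = max2(-7, 256) = 256

Propagation after the edit:
  sig12: runs — src6 -7->-9; result 256 (same value as before).

New value of sig12: 256.
Derived signals that run: sig12 — 1 in total.
Values that change: src6.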